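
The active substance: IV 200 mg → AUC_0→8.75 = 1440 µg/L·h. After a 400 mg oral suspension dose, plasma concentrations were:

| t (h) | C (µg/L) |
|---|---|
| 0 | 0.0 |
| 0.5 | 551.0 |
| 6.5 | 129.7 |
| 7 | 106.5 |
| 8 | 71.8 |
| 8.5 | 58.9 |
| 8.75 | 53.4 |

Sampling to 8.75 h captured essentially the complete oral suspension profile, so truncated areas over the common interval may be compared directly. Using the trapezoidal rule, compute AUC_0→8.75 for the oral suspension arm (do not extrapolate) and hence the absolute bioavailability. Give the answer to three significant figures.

F = 0.825

Trapezoidal AUC_0→8.75 (oral suspension):
  [0→0.5]: (0.0+551.0)/2 × 0.5 = 137.75
  [0.5→6.5]: (551.0+129.7)/2 × 6 = 2042.1
  [6.5→7]: (129.7+106.5)/2 × 0.5 = 59.05
  [7→8]: (106.5+71.8)/2 × 1 = 89.15
  [8→8.5]: (71.8+58.9)/2 × 0.5 = 32.675
  [8.5→8.75]: (58.9+53.4)/2 × 0.25 = 14.0375
  Sum = 2374.7625 µg/L·h
F = (AUC_ev/D_ev)/(AUC_iv/D_iv) = (2374.7625/400)/(1440/200) = 5.93691/7.2 = 0.8246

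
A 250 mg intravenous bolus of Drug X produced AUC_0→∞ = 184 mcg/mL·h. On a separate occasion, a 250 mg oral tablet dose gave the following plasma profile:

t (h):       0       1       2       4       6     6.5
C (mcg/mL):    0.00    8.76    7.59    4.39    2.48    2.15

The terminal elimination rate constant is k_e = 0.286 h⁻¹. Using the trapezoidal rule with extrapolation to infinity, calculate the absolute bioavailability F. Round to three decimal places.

Trapezoidal AUC_0→6.5 (oral tablet):
  [0→1]: (0.00+8.76)/2 × 1 = 4.38
  [1→2]: (8.76+7.59)/2 × 1 = 8.175
  [2→4]: (7.59+4.39)/2 × 2 = 11.98
  [4→6]: (4.39+2.48)/2 × 2 = 6.87
  [6→6.5]: (2.48+2.15)/2 × 0.5 = 1.1575
  Sum = 32.5625 mcg/mL·h
Tail: C_last/k_e = 2.15/0.286 = 7.517
AUC_0→∞ (oral tablet) = 32.5625 + 7.517 = 40.0795 mcg/mL·h
F = (AUC_ev/D_ev)/(AUC_iv/D_iv) = (40.0795/250)/(184/250) = 0.160318/0.736 = 0.2178

F = 0.218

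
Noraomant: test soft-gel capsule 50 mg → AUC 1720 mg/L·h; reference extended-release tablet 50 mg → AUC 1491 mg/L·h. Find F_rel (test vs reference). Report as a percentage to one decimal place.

F_rel = (AUC_test/D_test) / (AUC_ref/D_ref)
      = (1720/50) / (1491/50)
      = 34.4 / 29.82 = 1.1536 = 115.36%

F_rel = 115.4%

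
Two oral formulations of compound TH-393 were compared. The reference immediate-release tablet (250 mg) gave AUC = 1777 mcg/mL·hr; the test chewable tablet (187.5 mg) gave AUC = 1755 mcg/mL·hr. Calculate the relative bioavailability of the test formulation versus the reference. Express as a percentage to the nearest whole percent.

F_rel = (AUC_test/D_test) / (AUC_ref/D_ref)
      = (1755/187.5) / (1777/250)
      = 9.36 / 7.108 = 1.3168 = 131.68%

F_rel = 132%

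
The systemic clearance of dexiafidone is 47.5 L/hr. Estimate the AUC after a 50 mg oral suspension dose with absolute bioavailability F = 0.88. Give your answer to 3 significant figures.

AUC = 0.926 mg/L·hr

AUC_0→∞ = F × Dose / CL
        = 0.88 × 50 / 47.5 = 0.926316 mg/L·hr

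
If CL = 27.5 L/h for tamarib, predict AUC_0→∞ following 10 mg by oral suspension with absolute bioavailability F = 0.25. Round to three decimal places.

AUC = 0.091 mg/L·h

AUC_0→∞ = F × Dose / CL
        = 0.25 × 10 / 27.5 = 0.0909091 mg/L·h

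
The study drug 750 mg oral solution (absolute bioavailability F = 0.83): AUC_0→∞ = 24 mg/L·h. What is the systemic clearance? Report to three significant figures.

CL = 25.9 L/h

CL = F × Dose / AUC_0→∞
   = 0.83 × 750 / 24 = 25.9375 L/h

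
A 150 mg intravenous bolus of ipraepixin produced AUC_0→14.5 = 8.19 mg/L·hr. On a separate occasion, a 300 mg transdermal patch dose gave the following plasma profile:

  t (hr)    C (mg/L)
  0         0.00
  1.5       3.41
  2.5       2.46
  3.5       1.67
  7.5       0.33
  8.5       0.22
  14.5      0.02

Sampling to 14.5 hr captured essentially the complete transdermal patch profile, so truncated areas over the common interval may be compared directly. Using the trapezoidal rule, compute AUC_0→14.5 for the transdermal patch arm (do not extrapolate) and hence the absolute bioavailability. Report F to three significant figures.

Trapezoidal AUC_0→14.5 (transdermal patch):
  [0→1.5]: (0.00+3.41)/2 × 1.5 = 2.5575
  [1.5→2.5]: (3.41+2.46)/2 × 1 = 2.935
  [2.5→3.5]: (2.46+1.67)/2 × 1 = 2.065
  [3.5→7.5]: (1.67+0.33)/2 × 4 = 4.0
  [7.5→8.5]: (0.33+0.22)/2 × 1 = 0.275
  [8.5→14.5]: (0.22+0.02)/2 × 6 = 0.72
  Sum = 12.5525 mg/L·hr
F = (AUC_ev/D_ev)/(AUC_iv/D_iv) = (12.5525/300)/(8.19/150) = 0.0418417/0.0546 = 0.7663

F = 0.766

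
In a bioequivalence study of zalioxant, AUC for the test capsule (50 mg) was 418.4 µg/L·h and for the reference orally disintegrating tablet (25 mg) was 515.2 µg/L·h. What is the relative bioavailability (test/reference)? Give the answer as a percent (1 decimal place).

F_rel = (AUC_test/D_test) / (AUC_ref/D_ref)
      = (418.4/50) / (515.2/25)
      = 8.368 / 20.608 = 0.4061 = 40.61%

F_rel = 40.6%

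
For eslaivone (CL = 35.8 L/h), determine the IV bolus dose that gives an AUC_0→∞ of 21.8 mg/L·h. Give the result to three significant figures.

Dose = 780 mg

Dose_iv = CL × AUC_0→∞
     = 35.8 × 21.8 = 780.44 mg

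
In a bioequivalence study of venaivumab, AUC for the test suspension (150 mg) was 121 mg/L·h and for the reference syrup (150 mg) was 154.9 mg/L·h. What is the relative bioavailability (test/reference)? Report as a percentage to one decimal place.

F_rel = 78.1%

F_rel = (AUC_test/D_test) / (AUC_ref/D_ref)
      = (121/150) / (154.9/150)
      = 0.806667 / 1.03267 = 0.7811 = 78.11%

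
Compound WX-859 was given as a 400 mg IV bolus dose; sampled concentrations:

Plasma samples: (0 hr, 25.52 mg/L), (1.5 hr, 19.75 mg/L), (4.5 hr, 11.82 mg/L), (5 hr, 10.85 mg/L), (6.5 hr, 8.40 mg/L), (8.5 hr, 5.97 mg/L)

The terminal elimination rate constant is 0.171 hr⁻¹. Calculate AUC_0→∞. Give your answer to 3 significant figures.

Trapezoidal AUC_0→8.5:
  [0→1.5]: (25.52+19.75)/2 × 1.5 = 33.9525
  [1.5→4.5]: (19.75+11.82)/2 × 3 = 47.355
  [4.5→5]: (11.82+10.85)/2 × 0.5 = 5.6675
  [5→6.5]: (10.85+8.40)/2 × 1.5 = 14.4375
  [6.5→8.5]: (8.40+5.97)/2 × 2 = 14.37
  Sum = 115.7825 mg/L·hr
Extrapolated tail: C_last / k_e = 5.97 / 0.171 = 34.912
AUC_0→∞ = 115.7825 + 34.912 = 150.6945 mg/L·hr

AUC = 151 mg/L·hr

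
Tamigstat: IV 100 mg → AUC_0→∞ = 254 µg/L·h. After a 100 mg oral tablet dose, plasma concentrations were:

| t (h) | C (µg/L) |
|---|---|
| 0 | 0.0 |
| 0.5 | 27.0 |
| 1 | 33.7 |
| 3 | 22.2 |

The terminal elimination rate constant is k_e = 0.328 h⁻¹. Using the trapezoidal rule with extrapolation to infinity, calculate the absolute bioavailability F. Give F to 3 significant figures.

F = 0.573

Trapezoidal AUC_0→3 (oral tablet):
  [0→0.5]: (0.0+27.0)/2 × 0.5 = 6.75
  [0.5→1]: (27.0+33.7)/2 × 0.5 = 15.175
  [1→3]: (33.7+22.2)/2 × 2 = 55.9
  Sum = 77.825 µg/L·h
Tail: C_last/k_e = 22.2/0.328 = 67.683
AUC_0→∞ (oral tablet) = 77.825 + 67.683 = 145.508 µg/L·h
F = (AUC_ev/D_ev)/(AUC_iv/D_iv) = (145.508/100)/(254/100) = 1.45508/2.54 = 0.5729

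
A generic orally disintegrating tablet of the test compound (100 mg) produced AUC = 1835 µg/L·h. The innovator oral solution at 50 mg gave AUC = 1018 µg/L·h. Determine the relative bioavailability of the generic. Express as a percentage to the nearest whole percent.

F_rel = 90%

F_rel = (AUC_test/D_test) / (AUC_ref/D_ref)
      = (1835/100) / (1018/50)
      = 18.35 / 20.36 = 0.9013 = 90.13%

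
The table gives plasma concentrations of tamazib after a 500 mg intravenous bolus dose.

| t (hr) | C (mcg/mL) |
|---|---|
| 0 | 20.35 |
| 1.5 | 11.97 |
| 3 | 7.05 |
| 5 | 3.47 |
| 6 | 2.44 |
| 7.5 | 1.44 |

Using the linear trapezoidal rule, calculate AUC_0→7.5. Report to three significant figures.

Trapezoidal AUC_0→7.5:
  [0→1.5]: (20.35+11.97)/2 × 1.5 = 24.24
  [1.5→3]: (11.97+7.05)/2 × 1.5 = 14.265
  [3→5]: (7.05+3.47)/2 × 2 = 10.52
  [5→6]: (3.47+2.44)/2 × 1 = 2.955
  [6→7.5]: (2.44+1.44)/2 × 1.5 = 2.91
  Sum = 54.89 mcg/mL·hr

AUC = 54.9 mcg/mL·hr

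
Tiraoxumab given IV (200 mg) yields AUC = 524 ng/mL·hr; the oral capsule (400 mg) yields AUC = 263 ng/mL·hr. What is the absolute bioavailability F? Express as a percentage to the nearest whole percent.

F = 25%

F = (AUC_ev / D_ev) / (AUC_iv / D_iv)
  = (263/400) / (524/200)
  = 0.6575 / 2.62 = 0.2510
  = 25.10%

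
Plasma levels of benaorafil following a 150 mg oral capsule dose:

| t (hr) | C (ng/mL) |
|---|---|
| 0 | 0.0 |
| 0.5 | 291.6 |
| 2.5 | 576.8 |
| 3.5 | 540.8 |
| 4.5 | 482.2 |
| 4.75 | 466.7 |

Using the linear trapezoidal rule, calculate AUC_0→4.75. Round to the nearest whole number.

AUC = 2130 ng/mL·hr

Trapezoidal AUC_0→4.75:
  [0→0.5]: (0.0+291.6)/2 × 0.5 = 72.9
  [0.5→2.5]: (291.6+576.8)/2 × 2 = 868.4
  [2.5→3.5]: (576.8+540.8)/2 × 1 = 558.8
  [3.5→4.5]: (540.8+482.2)/2 × 1 = 511.5
  [4.5→4.75]: (482.2+466.7)/2 × 0.25 = 118.6125
  Sum = 2130.2125 ng/mL·hr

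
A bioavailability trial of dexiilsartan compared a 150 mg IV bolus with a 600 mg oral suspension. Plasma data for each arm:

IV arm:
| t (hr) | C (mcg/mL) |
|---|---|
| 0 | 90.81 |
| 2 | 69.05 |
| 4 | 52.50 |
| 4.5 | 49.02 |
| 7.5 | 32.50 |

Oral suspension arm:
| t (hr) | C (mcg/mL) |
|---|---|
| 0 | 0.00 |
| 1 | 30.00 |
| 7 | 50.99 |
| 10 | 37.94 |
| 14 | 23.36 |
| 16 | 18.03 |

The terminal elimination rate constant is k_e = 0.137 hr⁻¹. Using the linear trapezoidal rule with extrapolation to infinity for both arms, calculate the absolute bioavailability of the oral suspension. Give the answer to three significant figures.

Trapezoidal AUC_0→7.5 (IV):
  [0→2]: (90.81+69.05)/2 × 2 = 159.86
  [2→4]: (69.05+52.50)/2 × 2 = 121.55
  [4→4.5]: (52.50+49.02)/2 × 0.5 = 25.38
  [4.5→7.5]: (49.02+32.50)/2 × 3 = 122.28
  Sum = 429.07 mcg/mL·hr
IV tail: 32.50/0.137 = 237.226; AUC_iv,0→∞ = 429.07 + 237.226 = 666.296 mcg/mL·hr
Trapezoidal AUC_0→16 (oral suspension):
  [0→1]: (0.00+30.00)/2 × 1 = 15.0
  [1→7]: (30.00+50.99)/2 × 6 = 242.97
  [7→10]: (50.99+37.94)/2 × 3 = 133.395
  [10→14]: (37.94+23.36)/2 × 4 = 122.6
  [14→16]: (23.36+18.03)/2 × 2 = 41.39
  Sum = 555.355 mcg/mL·hr
oral suspension tail: 18.03/0.137 = 131.606; AUC_ev,0→∞ = 555.355 + 131.606 = 686.961 mcg/mL·hr
F = (AUC_ev/D_ev)/(AUC_iv/D_iv) = (686.961/600)/(666.296/150) = 1.144935/4.44197 = 0.2578

F = 0.258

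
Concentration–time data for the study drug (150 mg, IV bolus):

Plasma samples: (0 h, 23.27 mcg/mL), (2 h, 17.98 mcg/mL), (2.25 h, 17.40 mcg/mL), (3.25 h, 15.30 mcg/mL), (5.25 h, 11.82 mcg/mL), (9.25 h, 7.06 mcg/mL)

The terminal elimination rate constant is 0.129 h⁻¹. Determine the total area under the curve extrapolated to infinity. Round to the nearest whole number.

AUC = 182 mcg/mL·h

Trapezoidal AUC_0→9.25:
  [0→2]: (23.27+17.98)/2 × 2 = 41.25
  [2→2.25]: (17.98+17.40)/2 × 0.25 = 4.4225
  [2.25→3.25]: (17.40+15.30)/2 × 1 = 16.35
  [3.25→5.25]: (15.30+11.82)/2 × 2 = 27.12
  [5.25→9.25]: (11.82+7.06)/2 × 4 = 37.76
  Sum = 126.9025 mcg/mL·h
Extrapolated tail: C_last / k_e = 7.06 / 0.129 = 54.729
AUC_0→∞ = 126.9025 + 54.729 = 181.6315 mcg/mL·h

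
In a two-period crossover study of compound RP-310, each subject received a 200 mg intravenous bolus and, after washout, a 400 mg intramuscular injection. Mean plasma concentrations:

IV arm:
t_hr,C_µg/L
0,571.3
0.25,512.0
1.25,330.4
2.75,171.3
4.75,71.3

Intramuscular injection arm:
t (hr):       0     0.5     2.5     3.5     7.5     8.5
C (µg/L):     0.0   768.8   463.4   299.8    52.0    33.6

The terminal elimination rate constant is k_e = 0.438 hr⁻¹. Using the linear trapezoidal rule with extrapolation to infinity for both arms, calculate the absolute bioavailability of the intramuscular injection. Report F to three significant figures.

Trapezoidal AUC_0→4.75 (IV):
  [0→0.25]: (571.3+512.0)/2 × 0.25 = 135.4125
  [0.25→1.25]: (512.0+330.4)/2 × 1 = 421.2
  [1.25→2.75]: (330.4+171.3)/2 × 1.5 = 376.275
  [2.75→4.75]: (171.3+71.3)/2 × 2 = 242.6
  Sum = 1175.4875 µg/L·hr
IV tail: 71.3/0.438 = 162.785; AUC_iv,0→∞ = 1175.4875 + 162.785 = 1338.2725 µg/L·hr
Trapezoidal AUC_0→8.5 (intramuscular injection):
  [0→0.5]: (0.0+768.8)/2 × 0.5 = 192.2
  [0.5→2.5]: (768.8+463.4)/2 × 2 = 1232.2
  [2.5→3.5]: (463.4+299.8)/2 × 1 = 381.6
  [3.5→7.5]: (299.8+52.0)/2 × 4 = 703.6
  [7.5→8.5]: (52.0+33.6)/2 × 1 = 42.8
  Sum = 2552.4 µg/L·hr
intramuscular injection tail: 33.6/0.438 = 76.712; AUC_ev,0→∞ = 2552.4 + 76.712 = 2629.112 µg/L·hr
F = (AUC_ev/D_ev)/(AUC_iv/D_iv) = (2629.112/400)/(1338.2725/200) = 6.57278/6.6913625 = 0.9823

F = 0.982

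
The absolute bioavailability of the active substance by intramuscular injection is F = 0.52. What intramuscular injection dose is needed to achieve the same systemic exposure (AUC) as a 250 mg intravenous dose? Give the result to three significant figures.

For equal systemic exposure: F × D_ev = D_iv
D_ev = D_iv / F = 250 / 0.52 = 480.769 mg

D_intramuscular = 481 mg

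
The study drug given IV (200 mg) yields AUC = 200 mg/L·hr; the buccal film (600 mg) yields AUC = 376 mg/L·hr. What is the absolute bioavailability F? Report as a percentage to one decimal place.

F = 62.7%

F = (AUC_ev / D_ev) / (AUC_iv / D_iv)
  = (376/600) / (200/200)
  = 0.626667 / 1 = 0.6267
  = 62.67%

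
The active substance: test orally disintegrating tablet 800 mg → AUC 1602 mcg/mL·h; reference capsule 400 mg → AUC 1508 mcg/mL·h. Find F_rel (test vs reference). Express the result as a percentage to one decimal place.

F_rel = 53.1%

F_rel = (AUC_test/D_test) / (AUC_ref/D_ref)
      = (1602/800) / (1508/400)
      = 2.0025 / 3.77 = 0.5312 = 53.12%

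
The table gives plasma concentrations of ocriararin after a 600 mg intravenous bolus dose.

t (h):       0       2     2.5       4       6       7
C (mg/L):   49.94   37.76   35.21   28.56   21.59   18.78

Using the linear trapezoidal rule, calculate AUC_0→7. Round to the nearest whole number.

Trapezoidal AUC_0→7:
  [0→2]: (49.94+37.76)/2 × 2 = 87.7
  [2→2.5]: (37.76+35.21)/2 × 0.5 = 18.2425
  [2.5→4]: (35.21+28.56)/2 × 1.5 = 47.8275
  [4→6]: (28.56+21.59)/2 × 2 = 50.15
  [6→7]: (21.59+18.78)/2 × 1 = 20.185
  Sum = 224.105 mg/L·h

AUC = 224 mg/L·h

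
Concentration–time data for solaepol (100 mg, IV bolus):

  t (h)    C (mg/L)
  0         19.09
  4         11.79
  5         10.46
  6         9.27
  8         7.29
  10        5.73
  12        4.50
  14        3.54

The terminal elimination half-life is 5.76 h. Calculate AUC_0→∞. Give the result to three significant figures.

AUC = 160 mg/L·h

Trapezoidal AUC_0→14:
  [0→4]: (19.09+11.79)/2 × 4 = 61.76
  [4→5]: (11.79+10.46)/2 × 1 = 11.125
  [5→6]: (10.46+9.27)/2 × 1 = 9.865
  [6→8]: (9.27+7.29)/2 × 2 = 16.56
  [8→10]: (7.29+5.73)/2 × 2 = 13.02
  [10→12]: (5.73+4.50)/2 × 2 = 10.23
  [12→14]: (4.50+3.54)/2 × 2 = 8.04
  Sum = 130.6 mg/L·h
k_e = ln2 / t½ = 0.693147 / 5.76 = 0.1203 h^-1
Extrapolated tail: C_last / k_e = 3.54 / 0.1203 = 29.426
AUC_0→∞ = 130.6 + 29.426 = 160.026 mg/L·h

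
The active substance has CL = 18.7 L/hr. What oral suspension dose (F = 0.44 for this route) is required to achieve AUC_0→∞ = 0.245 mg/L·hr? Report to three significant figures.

Dose = 10.4 mg

Dose = CL × AUC_0→∞ / F
     = 18.7 × 0.245 / 0.44 = 10.4125 mg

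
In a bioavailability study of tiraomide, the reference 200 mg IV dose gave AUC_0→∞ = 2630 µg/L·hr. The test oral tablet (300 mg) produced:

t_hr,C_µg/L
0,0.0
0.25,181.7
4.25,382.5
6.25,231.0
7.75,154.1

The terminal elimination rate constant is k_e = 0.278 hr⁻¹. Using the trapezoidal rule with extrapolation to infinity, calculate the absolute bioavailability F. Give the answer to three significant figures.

F = 0.661

Trapezoidal AUC_0→7.75 (oral tablet):
  [0→0.25]: (0.0+181.7)/2 × 0.25 = 22.7125
  [0.25→4.25]: (181.7+382.5)/2 × 4 = 1128.4
  [4.25→6.25]: (382.5+231.0)/2 × 2 = 613.5
  [6.25→7.75]: (231.0+154.1)/2 × 1.5 = 288.825
  Sum = 2053.4375 µg/L·hr
Tail: C_last/k_e = 154.1/0.278 = 554.317
AUC_0→∞ (oral tablet) = 2053.4375 + 554.317 = 2607.7545 µg/L·hr
F = (AUC_ev/D_ev)/(AUC_iv/D_iv) = (2607.7545/300)/(2630/200) = 8.692515/13.15 = 0.6610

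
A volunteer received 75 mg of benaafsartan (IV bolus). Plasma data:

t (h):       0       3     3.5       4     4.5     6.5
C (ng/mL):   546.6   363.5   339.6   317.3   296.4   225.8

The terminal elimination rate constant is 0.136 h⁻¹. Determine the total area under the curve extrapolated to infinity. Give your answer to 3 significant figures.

AUC = 4040 ng/mL·h

Trapezoidal AUC_0→6.5:
  [0→3]: (546.6+363.5)/2 × 3 = 1365.15
  [3→3.5]: (363.5+339.6)/2 × 0.5 = 175.775
  [3.5→4]: (339.6+317.3)/2 × 0.5 = 164.225
  [4→4.5]: (317.3+296.4)/2 × 0.5 = 153.425
  [4.5→6.5]: (296.4+225.8)/2 × 2 = 522.2
  Sum = 2380.775 ng/mL·h
Extrapolated tail: C_last / k_e = 225.8 / 0.136 = 1660.294
AUC_0→∞ = 2380.775 + 1660.294 = 4041.069 ng/mL·h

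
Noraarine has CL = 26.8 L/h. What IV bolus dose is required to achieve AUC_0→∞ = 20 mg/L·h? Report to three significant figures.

Dose_iv = CL × AUC_0→∞
     = 26.8 × 20 = 536 mg

Dose = 536 mg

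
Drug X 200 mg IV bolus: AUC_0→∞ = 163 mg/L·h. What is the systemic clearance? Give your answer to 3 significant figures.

CL = Dose_iv / AUC_0→∞
   = 200 / 163 = 1.22699 L/h

CL = 1.23 L/h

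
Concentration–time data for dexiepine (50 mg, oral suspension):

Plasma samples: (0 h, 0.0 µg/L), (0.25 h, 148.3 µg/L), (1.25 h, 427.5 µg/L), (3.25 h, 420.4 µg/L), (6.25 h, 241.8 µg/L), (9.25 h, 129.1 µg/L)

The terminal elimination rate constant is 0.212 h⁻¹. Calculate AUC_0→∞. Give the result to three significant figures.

AUC = 3310 µg/L·h

Trapezoidal AUC_0→9.25:
  [0→0.25]: (0.0+148.3)/2 × 0.25 = 18.5375
  [0.25→1.25]: (148.3+427.5)/2 × 1 = 287.9
  [1.25→3.25]: (427.5+420.4)/2 × 2 = 847.9
  [3.25→6.25]: (420.4+241.8)/2 × 3 = 993.3
  [6.25→9.25]: (241.8+129.1)/2 × 3 = 556.35
  Sum = 2703.9875 µg/L·h
Extrapolated tail: C_last / k_e = 129.1 / 0.212 = 608.962
AUC_0→∞ = 2703.9875 + 608.962 = 3312.9495 µg/L·h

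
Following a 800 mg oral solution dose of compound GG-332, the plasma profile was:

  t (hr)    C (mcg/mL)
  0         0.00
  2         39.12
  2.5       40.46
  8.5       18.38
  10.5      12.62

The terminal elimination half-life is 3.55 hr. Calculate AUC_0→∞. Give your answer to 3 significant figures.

AUC = 331 mcg/mL·hr

Trapezoidal AUC_0→10.5:
  [0→2]: (0.00+39.12)/2 × 2 = 39.12
  [2→2.5]: (39.12+40.46)/2 × 0.5 = 19.895
  [2.5→8.5]: (40.46+18.38)/2 × 6 = 176.52
  [8.5→10.5]: (18.38+12.62)/2 × 2 = 31.0
  Sum = 266.535 mcg/mL·hr
k_e = ln2 / t½ = 0.693147 / 3.55 = 0.1953 hr^-1
Extrapolated tail: C_last / k_e = 12.62 / 0.1953 = 64.619
AUC_0→∞ = 266.535 + 64.619 = 331.154 mcg/mL·hr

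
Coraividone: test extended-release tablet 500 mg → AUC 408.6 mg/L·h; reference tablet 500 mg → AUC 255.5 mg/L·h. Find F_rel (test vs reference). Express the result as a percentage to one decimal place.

F_rel = (AUC_test/D_test) / (AUC_ref/D_ref)
      = (408.6/500) / (255.5/500)
      = 0.8172 / 0.511 = 1.5992 = 159.92%

F_rel = 159.9%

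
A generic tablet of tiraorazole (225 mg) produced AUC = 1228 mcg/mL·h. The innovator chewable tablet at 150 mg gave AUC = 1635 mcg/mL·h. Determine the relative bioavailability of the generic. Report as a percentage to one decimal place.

F_rel = 50.1%

F_rel = (AUC_test/D_test) / (AUC_ref/D_ref)
      = (1228/225) / (1635/150)
      = 5.45778 / 10.9 = 0.5007 = 50.07%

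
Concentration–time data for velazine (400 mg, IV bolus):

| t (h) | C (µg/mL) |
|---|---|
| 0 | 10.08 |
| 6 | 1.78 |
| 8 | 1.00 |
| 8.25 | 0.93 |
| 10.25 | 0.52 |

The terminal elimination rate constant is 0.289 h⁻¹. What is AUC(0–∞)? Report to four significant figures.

Trapezoidal AUC_0→10.25:
  [0→6]: (10.08+1.78)/2 × 6 = 35.58
  [6→8]: (1.78+1.00)/2 × 2 = 2.78
  [8→8.25]: (1.00+0.93)/2 × 0.25 = 0.24125
  [8.25→10.25]: (0.93+0.52)/2 × 2 = 1.45
  Sum = 40.05125 µg/mL·h
Extrapolated tail: C_last / k_e = 0.52 / 0.289 = 1.799
AUC_0→∞ = 40.05125 + 1.799 = 41.85025 µg/mL·h

AUC = 41.85 µg/mL·h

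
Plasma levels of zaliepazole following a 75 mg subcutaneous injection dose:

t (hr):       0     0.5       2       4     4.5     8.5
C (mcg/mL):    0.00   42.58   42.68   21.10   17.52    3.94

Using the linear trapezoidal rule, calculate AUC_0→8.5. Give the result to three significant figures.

AUC = 191 mcg/mL·hr

Trapezoidal AUC_0→8.5:
  [0→0.5]: (0.00+42.58)/2 × 0.5 = 10.645
  [0.5→2]: (42.58+42.68)/2 × 1.5 = 63.945
  [2→4]: (42.68+21.10)/2 × 2 = 63.78
  [4→4.5]: (21.10+17.52)/2 × 0.5 = 9.655
  [4.5→8.5]: (17.52+3.94)/2 × 4 = 42.92
  Sum = 190.945 mcg/mL·hr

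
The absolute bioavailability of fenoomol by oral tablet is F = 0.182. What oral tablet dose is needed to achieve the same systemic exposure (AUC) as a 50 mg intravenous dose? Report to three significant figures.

For equal systemic exposure: F × D_ev = D_iv
D_ev = D_iv / F = 50 / 0.182 = 274.725 mg

D_oral = 275 mg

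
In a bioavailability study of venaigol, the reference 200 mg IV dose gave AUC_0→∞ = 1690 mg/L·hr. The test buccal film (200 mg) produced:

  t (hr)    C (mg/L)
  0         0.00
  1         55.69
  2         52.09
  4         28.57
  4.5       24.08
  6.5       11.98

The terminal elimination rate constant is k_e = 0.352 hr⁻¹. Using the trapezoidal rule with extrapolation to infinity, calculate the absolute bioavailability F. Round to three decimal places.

F = 0.145

Trapezoidal AUC_0→6.5 (buccal film):
  [0→1]: (0.00+55.69)/2 × 1 = 27.845
  [1→2]: (55.69+52.09)/2 × 1 = 53.89
  [2→4]: (52.09+28.57)/2 × 2 = 80.66
  [4→4.5]: (28.57+24.08)/2 × 0.5 = 13.1625
  [4.5→6.5]: (24.08+11.98)/2 × 2 = 36.06
  Sum = 211.6175 mg/L·hr
Tail: C_last/k_e = 11.98/0.352 = 34.034
AUC_0→∞ (buccal film) = 211.6175 + 34.034 = 245.6515 mg/L·hr
F = (AUC_ev/D_ev)/(AUC_iv/D_iv) = (245.6515/200)/(1690/200) = 1.2282575/8.45 = 0.1454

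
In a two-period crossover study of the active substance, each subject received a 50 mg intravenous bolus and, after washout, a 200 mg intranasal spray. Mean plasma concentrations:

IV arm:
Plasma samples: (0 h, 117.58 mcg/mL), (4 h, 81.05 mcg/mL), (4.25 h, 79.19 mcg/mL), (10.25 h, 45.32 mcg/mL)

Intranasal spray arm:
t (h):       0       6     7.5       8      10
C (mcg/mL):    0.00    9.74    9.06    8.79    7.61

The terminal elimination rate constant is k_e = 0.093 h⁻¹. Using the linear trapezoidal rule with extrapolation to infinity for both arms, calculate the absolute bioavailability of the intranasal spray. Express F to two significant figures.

Trapezoidal AUC_0→10.25 (IV):
  [0→4]: (117.58+81.05)/2 × 4 = 397.26
  [4→4.25]: (81.05+79.19)/2 × 0.25 = 20.03
  [4.25→10.25]: (79.19+45.32)/2 × 6 = 373.53
  Sum = 790.82 mcg/mL·h
IV tail: 45.32/0.093 = 487.312; AUC_iv,0→∞ = 790.82 + 487.312 = 1278.132 mcg/mL·h
Trapezoidal AUC_0→10 (intranasal spray):
  [0→6]: (0.00+9.74)/2 × 6 = 29.22
  [6→7.5]: (9.74+9.06)/2 × 1.5 = 14.1
  [7.5→8]: (9.06+8.79)/2 × 0.5 = 4.4625
  [8→10]: (8.79+7.61)/2 × 2 = 16.4
  Sum = 64.1825 mcg/mL·h
intranasal spray tail: 7.61/0.093 = 81.828; AUC_ev,0→∞ = 64.1825 + 81.828 = 146.0105 mcg/mL·h
F = (AUC_ev/D_ev)/(AUC_iv/D_iv) = (146.0105/200)/(1278.132/50) = 0.7300525/25.56264 = 0.0286

F = 0.029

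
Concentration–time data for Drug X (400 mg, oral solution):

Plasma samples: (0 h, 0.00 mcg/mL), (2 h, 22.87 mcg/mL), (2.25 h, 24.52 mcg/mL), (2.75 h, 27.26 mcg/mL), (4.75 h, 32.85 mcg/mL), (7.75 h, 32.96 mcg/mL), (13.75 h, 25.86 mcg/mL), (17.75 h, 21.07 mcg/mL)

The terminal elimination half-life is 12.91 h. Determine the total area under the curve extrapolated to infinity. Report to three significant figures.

AUC = 863 mcg/mL·h

Trapezoidal AUC_0→17.75:
  [0→2]: (0.00+22.87)/2 × 2 = 22.87
  [2→2.25]: (22.87+24.52)/2 × 0.25 = 5.92375
  [2.25→2.75]: (24.52+27.26)/2 × 0.5 = 12.945
  [2.75→4.75]: (27.26+32.85)/2 × 2 = 60.11
  [4.75→7.75]: (32.85+32.96)/2 × 3 = 98.715
  [7.75→13.75]: (32.96+25.86)/2 × 6 = 176.46
  [13.75→17.75]: (25.86+21.07)/2 × 4 = 93.86
  Sum = 470.88375 mcg/mL·h
k_e = ln2 / t½ = 0.693147 / 12.91 = 0.0537 h^-1
Extrapolated tail: C_last / k_e = 21.07 / 0.0537 = 392.365
AUC_0→∞ = 470.88375 + 392.365 = 863.24875 mcg/mL·h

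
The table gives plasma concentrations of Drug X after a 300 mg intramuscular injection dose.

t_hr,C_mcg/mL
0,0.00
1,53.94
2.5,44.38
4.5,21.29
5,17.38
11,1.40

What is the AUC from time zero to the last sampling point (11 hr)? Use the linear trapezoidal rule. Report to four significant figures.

AUC = 232.4 mcg/mL·hr

Trapezoidal AUC_0→11:
  [0→1]: (0.00+53.94)/2 × 1 = 26.97
  [1→2.5]: (53.94+44.38)/2 × 1.5 = 73.74
  [2.5→4.5]: (44.38+21.29)/2 × 2 = 65.67
  [4.5→5]: (21.29+17.38)/2 × 0.5 = 9.6675
  [5→11]: (17.38+1.40)/2 × 6 = 56.34
  Sum = 232.3875 mcg/mL·hr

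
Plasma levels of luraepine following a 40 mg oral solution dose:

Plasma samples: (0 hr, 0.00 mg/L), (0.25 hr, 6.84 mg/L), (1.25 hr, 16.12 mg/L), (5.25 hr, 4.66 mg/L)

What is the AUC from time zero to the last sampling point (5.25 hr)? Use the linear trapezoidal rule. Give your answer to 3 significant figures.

AUC = 53.9 mg/L·hr

Trapezoidal AUC_0→5.25:
  [0→0.25]: (0.00+6.84)/2 × 0.25 = 0.855
  [0.25→1.25]: (6.84+16.12)/2 × 1 = 11.48
  [1.25→5.25]: (16.12+4.66)/2 × 4 = 41.56
  Sum = 53.895 mg/L·hr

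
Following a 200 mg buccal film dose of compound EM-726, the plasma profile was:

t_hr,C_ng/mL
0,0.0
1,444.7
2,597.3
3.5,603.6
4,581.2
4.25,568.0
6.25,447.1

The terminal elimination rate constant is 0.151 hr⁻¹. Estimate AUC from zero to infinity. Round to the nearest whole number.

AUC = 6060 ng/mL·hr

Trapezoidal AUC_0→6.25:
  [0→1]: (0.0+444.7)/2 × 1 = 222.35
  [1→2]: (444.7+597.3)/2 × 1 = 521.0
  [2→3.5]: (597.3+603.6)/2 × 1.5 = 900.675
  [3.5→4]: (603.6+581.2)/2 × 0.5 = 296.2
  [4→4.25]: (581.2+568.0)/2 × 0.25 = 143.65
  [4.25→6.25]: (568.0+447.1)/2 × 2 = 1015.1
  Sum = 3098.975 ng/mL·hr
Extrapolated tail: C_last / k_e = 447.1 / 0.151 = 2960.927
AUC_0→∞ = 3098.975 + 2960.927 = 6059.902 ng/mL·hr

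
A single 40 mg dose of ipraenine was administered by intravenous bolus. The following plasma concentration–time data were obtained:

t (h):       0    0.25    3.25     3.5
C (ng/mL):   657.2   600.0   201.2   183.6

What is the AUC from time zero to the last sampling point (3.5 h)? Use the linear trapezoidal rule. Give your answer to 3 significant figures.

AUC = 1410 ng/mL·h

Trapezoidal AUC_0→3.5:
  [0→0.25]: (657.2+600.0)/2 × 0.25 = 157.15
  [0.25→3.25]: (600.0+201.2)/2 × 3 = 1201.8
  [3.25→3.5]: (201.2+183.6)/2 × 0.25 = 48.1
  Sum = 1407.05 ng/mL·h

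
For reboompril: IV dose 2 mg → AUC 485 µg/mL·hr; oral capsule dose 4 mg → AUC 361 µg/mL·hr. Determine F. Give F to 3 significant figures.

F = (AUC_ev / D_ev) / (AUC_iv / D_iv)
  = (361/4) / (485/2)
  = 90.25 / 242.5 = 0.3722

F = 0.372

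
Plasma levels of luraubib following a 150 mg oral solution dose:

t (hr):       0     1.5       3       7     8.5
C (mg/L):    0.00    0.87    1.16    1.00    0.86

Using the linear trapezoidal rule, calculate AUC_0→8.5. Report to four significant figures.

AUC = 7.890 mg/L·hr

Trapezoidal AUC_0→8.5:
  [0→1.5]: (0.00+0.87)/2 × 1.5 = 0.6525
  [1.5→3]: (0.87+1.16)/2 × 1.5 = 1.5225
  [3→7]: (1.16+1.00)/2 × 4 = 4.32
  [7→8.5]: (1.00+0.86)/2 × 1.5 = 1.395
  Sum = 7.89 mg/L·hr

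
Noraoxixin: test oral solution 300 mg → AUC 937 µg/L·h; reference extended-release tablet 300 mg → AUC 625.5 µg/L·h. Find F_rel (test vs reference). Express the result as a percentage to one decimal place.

F_rel = 149.8%

F_rel = (AUC_test/D_test) / (AUC_ref/D_ref)
      = (937/300) / (625.5/300)
      = 3.12333 / 2.085 = 1.4980 = 149.80%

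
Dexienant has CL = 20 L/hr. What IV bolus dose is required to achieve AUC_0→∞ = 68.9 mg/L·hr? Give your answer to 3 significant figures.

Dose = 1380 mg

Dose_iv = CL × AUC_0→∞
     = 20 × 68.9 = 1378 mg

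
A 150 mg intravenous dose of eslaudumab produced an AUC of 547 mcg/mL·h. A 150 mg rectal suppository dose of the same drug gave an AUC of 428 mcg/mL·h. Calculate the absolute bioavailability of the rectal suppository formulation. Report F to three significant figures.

F = 0.782

F = (AUC_ev / D_ev) / (AUC_iv / D_iv)
  = (428/150) / (547/150)
  = 2.85333 / 3.64667 = 0.7824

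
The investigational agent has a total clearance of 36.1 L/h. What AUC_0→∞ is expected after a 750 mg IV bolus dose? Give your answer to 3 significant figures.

AUC_0→∞ = Dose_iv / CL
        = 750 / 36.1 = 20.7756 mg/L·h

AUC = 20.8 mg/L·h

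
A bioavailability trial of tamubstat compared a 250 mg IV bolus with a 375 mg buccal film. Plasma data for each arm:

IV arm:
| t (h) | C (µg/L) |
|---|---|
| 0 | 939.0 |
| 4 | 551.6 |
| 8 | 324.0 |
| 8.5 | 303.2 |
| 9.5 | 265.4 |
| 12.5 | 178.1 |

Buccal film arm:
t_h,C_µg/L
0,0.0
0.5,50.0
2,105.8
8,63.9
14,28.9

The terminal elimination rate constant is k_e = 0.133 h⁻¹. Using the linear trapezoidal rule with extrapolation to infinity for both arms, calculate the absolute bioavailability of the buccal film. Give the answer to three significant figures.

Trapezoidal AUC_0→12.5 (IV):
  [0→4]: (939.0+551.6)/2 × 4 = 2981.2
  [4→8]: (551.6+324.0)/2 × 4 = 1751.2
  [8→8.5]: (324.0+303.2)/2 × 0.5 = 156.8
  [8.5→9.5]: (303.2+265.4)/2 × 1 = 284.3
  [9.5→12.5]: (265.4+178.1)/2 × 3 = 665.25
  Sum = 5838.75 µg/L·h
IV tail: 178.1/0.133 = 1339.098; AUC_iv,0→∞ = 5838.75 + 1339.098 = 7177.848 µg/L·h
Trapezoidal AUC_0→14 (buccal film):
  [0→0.5]: (0.0+50.0)/2 × 0.5 = 12.5
  [0.5→2]: (50.0+105.8)/2 × 1.5 = 116.85
  [2→8]: (105.8+63.9)/2 × 6 = 509.1
  [8→14]: (63.9+28.9)/2 × 6 = 278.4
  Sum = 916.85 µg/L·h
buccal film tail: 28.9/0.133 = 217.293; AUC_ev,0→∞ = 916.85 + 217.293 = 1134.143 µg/L·h
F = (AUC_ev/D_ev)/(AUC_iv/D_iv) = (1134.143/375)/(7177.848/250) = 3.02438/28.711392 = 0.1053

F = 0.105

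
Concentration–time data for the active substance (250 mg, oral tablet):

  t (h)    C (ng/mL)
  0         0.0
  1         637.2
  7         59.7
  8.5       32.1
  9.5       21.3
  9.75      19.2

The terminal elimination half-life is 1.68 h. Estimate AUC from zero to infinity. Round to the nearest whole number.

AUC = 2556 ng/mL·h

Trapezoidal AUC_0→9.75:
  [0→1]: (0.0+637.2)/2 × 1 = 318.6
  [1→7]: (637.2+59.7)/2 × 6 = 2090.7
  [7→8.5]: (59.7+32.1)/2 × 1.5 = 68.85
  [8.5→9.5]: (32.1+21.3)/2 × 1 = 26.7
  [9.5→9.75]: (21.3+19.2)/2 × 0.25 = 5.0625
  Sum = 2509.9125 ng/mL·h
k_e = ln2 / t½ = 0.693147 / 1.68 = 0.4126 h^-1
Extrapolated tail: C_last / k_e = 19.2 / 0.4126 = 46.534
AUC_0→∞ = 2509.9125 + 46.534 = 2556.4465 ng/mL·h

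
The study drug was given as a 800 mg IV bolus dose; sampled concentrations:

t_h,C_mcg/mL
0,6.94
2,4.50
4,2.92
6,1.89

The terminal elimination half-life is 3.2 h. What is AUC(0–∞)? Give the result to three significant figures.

Trapezoidal AUC_0→6:
  [0→2]: (6.94+4.50)/2 × 2 = 11.44
  [2→4]: (4.50+2.92)/2 × 2 = 7.42
  [4→6]: (2.92+1.89)/2 × 2 = 4.81
  Sum = 23.67 mcg/mL·h
k_e = ln2 / t½ = 0.693147 / 3.2 = 0.2166 h^-1
Extrapolated tail: C_last / k_e = 1.89 / 0.2166 = 8.726
AUC_0→∞ = 23.67 + 8.726 = 32.396 mcg/mL·h

AUC = 32.4 mcg/mL·h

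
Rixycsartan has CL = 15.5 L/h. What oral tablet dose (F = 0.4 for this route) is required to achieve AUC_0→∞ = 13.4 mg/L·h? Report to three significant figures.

Dose = CL × AUC_0→∞ / F
     = 15.5 × 13.4 / 0.4 = 519.25 mg

Dose = 519 mg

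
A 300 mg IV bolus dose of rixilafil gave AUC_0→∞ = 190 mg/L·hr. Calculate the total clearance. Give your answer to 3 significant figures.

CL = Dose_iv / AUC_0→∞
   = 300 / 190 = 1.57895 L/hr

CL = 1.58 L/hr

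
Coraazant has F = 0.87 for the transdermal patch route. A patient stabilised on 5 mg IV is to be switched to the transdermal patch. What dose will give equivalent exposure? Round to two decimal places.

For equal systemic exposure: F × D_ev = D_iv
D_ev = D_iv / F = 5 / 0.87 = 5.74713 mg

D_transdermal = 5.75 mg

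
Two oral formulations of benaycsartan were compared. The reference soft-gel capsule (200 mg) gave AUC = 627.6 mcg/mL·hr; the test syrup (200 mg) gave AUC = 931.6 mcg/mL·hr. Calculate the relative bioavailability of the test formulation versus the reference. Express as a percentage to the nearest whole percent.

F_rel = (AUC_test/D_test) / (AUC_ref/D_ref)
      = (931.6/200) / (627.6/200)
      = 4.658 / 3.138 = 1.4844 = 148.44%

F_rel = 148%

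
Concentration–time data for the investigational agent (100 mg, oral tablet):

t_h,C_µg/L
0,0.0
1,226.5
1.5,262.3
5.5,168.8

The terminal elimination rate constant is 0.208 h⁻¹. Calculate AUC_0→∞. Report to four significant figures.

AUC = 1909 µg/L·h

Trapezoidal AUC_0→5.5:
  [0→1]: (0.0+226.5)/2 × 1 = 113.25
  [1→1.5]: (226.5+262.3)/2 × 0.5 = 122.2
  [1.5→5.5]: (262.3+168.8)/2 × 4 = 862.2
  Sum = 1097.65 µg/L·h
Extrapolated tail: C_last / k_e = 168.8 / 0.208 = 811.538
AUC_0→∞ = 1097.65 + 811.538 = 1909.188 µg/L·h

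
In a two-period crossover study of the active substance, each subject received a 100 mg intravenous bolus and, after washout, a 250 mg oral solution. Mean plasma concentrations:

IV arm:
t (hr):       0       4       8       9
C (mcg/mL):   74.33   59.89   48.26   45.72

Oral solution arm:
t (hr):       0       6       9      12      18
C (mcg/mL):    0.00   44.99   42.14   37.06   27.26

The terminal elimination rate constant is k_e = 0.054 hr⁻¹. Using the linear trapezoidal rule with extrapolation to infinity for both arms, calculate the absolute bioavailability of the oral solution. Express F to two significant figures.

F = 0.31

Trapezoidal AUC_0→9 (IV):
  [0→4]: (74.33+59.89)/2 × 4 = 268.44
  [4→8]: (59.89+48.26)/2 × 4 = 216.3
  [8→9]: (48.26+45.72)/2 × 1 = 46.99
  Sum = 531.73 mcg/mL·hr
IV tail: 45.72/0.054 = 846.667; AUC_iv,0→∞ = 531.73 + 846.667 = 1378.397 mcg/mL·hr
Trapezoidal AUC_0→18 (oral solution):
  [0→6]: (0.00+44.99)/2 × 6 = 134.97
  [6→9]: (44.99+42.14)/2 × 3 = 130.695
  [9→12]: (42.14+37.06)/2 × 3 = 118.8
  [12→18]: (37.06+27.26)/2 × 6 = 192.96
  Sum = 577.425 mcg/mL·hr
oral solution tail: 27.26/0.054 = 504.815; AUC_ev,0→∞ = 577.425 + 504.815 = 1082.24 mcg/mL·hr
F = (AUC_ev/D_ev)/(AUC_iv/D_iv) = (1082.24/250)/(1378.397/100) = 4.32896/13.78397 = 0.3141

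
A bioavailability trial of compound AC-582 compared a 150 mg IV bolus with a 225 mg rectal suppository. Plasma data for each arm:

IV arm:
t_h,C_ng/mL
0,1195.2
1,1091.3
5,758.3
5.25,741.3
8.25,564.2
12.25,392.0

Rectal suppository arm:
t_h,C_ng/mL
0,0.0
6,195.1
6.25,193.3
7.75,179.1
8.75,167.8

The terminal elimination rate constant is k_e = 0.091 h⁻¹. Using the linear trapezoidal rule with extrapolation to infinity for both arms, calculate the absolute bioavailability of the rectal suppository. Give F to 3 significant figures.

Trapezoidal AUC_0→12.25 (IV):
  [0→1]: (1195.2+1091.3)/2 × 1 = 1143.25
  [1→5]: (1091.3+758.3)/2 × 4 = 3699.2
  [5→5.25]: (758.3+741.3)/2 × 0.25 = 187.45
  [5.25→8.25]: (741.3+564.2)/2 × 3 = 1958.25
  [8.25→12.25]: (564.2+392.0)/2 × 4 = 1912.4
  Sum = 8900.55 ng/mL·h
IV tail: 392.0/0.091 = 4307.692; AUC_iv,0→∞ = 8900.55 + 4307.692 = 13208.242 ng/mL·h
Trapezoidal AUC_0→8.75 (rectal suppository):
  [0→6]: (0.0+195.1)/2 × 6 = 585.3
  [6→6.25]: (195.1+193.3)/2 × 0.25 = 48.55
  [6.25→7.75]: (193.3+179.1)/2 × 1.5 = 279.3
  [7.75→8.75]: (179.1+167.8)/2 × 1 = 173.45
  Sum = 1086.6 ng/mL·h
rectal suppository tail: 167.8/0.091 = 1843.956; AUC_ev,0→∞ = 1086.6 + 1843.956 = 2930.556 ng/mL·h
F = (AUC_ev/D_ev)/(AUC_iv/D_iv) = (2930.556/225)/(13208.242/150) = 13.0247/88.0549 = 0.1479

F = 0.148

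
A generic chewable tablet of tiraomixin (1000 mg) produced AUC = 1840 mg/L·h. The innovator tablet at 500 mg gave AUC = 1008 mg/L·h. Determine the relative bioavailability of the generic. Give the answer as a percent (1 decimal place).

F_rel = 91.3%

F_rel = (AUC_test/D_test) / (AUC_ref/D_ref)
      = (1840/1000) / (1008/500)
      = 1.84 / 2.016 = 0.9127 = 91.27%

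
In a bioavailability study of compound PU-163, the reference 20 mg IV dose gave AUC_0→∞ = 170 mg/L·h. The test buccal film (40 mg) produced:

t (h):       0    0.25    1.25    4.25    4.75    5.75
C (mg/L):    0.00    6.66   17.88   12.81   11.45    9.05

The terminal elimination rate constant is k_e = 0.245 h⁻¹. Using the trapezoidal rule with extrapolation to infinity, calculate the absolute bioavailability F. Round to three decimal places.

F = 0.331

Trapezoidal AUC_0→5.75 (buccal film):
  [0→0.25]: (0.00+6.66)/2 × 0.25 = 0.8325
  [0.25→1.25]: (6.66+17.88)/2 × 1 = 12.27
  [1.25→4.25]: (17.88+12.81)/2 × 3 = 46.035
  [4.25→4.75]: (12.81+11.45)/2 × 0.5 = 6.065
  [4.75→5.75]: (11.45+9.05)/2 × 1 = 10.25
  Sum = 75.4525 mg/L·h
Tail: C_last/k_e = 9.05/0.245 = 36.939
AUC_0→∞ (buccal film) = 75.4525 + 36.939 = 112.3915 mg/L·h
F = (AUC_ev/D_ev)/(AUC_iv/D_iv) = (112.3915/40)/(170/20) = 2.8097875/8.5 = 0.3306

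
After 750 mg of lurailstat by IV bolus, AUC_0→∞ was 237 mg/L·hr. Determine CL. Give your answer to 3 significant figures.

CL = Dose_iv / AUC_0→∞
   = 750 / 237 = 3.16456 L/hr

CL = 3.16 L/hr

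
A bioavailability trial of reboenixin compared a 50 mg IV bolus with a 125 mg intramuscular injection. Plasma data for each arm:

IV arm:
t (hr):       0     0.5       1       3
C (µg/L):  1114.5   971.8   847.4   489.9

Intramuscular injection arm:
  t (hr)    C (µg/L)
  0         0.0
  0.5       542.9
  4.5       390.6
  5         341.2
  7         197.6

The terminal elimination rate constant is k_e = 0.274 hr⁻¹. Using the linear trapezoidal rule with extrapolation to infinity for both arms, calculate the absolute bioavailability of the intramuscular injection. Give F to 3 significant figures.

Trapezoidal AUC_0→3 (IV):
  [0→0.5]: (1114.5+971.8)/2 × 0.5 = 521.575
  [0.5→1]: (971.8+847.4)/2 × 0.5 = 454.8
  [1→3]: (847.4+489.9)/2 × 2 = 1337.3
  Sum = 2313.675 µg/L·hr
IV tail: 489.9/0.274 = 1787.956; AUC_iv,0→∞ = 2313.675 + 1787.956 = 4101.631 µg/L·hr
Trapezoidal AUC_0→7 (intramuscular injection):
  [0→0.5]: (0.0+542.9)/2 × 0.5 = 135.725
  [0.5→4.5]: (542.9+390.6)/2 × 4 = 1867.0
  [4.5→5]: (390.6+341.2)/2 × 0.5 = 182.95
  [5→7]: (341.2+197.6)/2 × 2 = 538.8
  Sum = 2724.475 µg/L·hr
intramuscular injection tail: 197.6/0.274 = 721.168; AUC_ev,0→∞ = 2724.475 + 721.168 = 3445.643 µg/L·hr
F = (AUC_ev/D_ev)/(AUC_iv/D_iv) = (3445.643/125)/(4101.631/50) = 27.565144/82.03262 = 0.3360

F = 0.336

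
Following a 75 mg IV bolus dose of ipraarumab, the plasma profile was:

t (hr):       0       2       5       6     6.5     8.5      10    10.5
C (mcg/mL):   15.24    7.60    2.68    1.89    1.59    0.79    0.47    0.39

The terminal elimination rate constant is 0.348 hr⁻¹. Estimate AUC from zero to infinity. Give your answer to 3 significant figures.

AUC = 46.1 mcg/mL·hr

Trapezoidal AUC_0→10.5:
  [0→2]: (15.24+7.60)/2 × 2 = 22.84
  [2→5]: (7.60+2.68)/2 × 3 = 15.42
  [5→6]: (2.68+1.89)/2 × 1 = 2.285
  [6→6.5]: (1.89+1.59)/2 × 0.5 = 0.87
  [6.5→8.5]: (1.59+0.79)/2 × 2 = 2.38
  [8.5→10]: (0.79+0.47)/2 × 1.5 = 0.945
  [10→10.5]: (0.47+0.39)/2 × 0.5 = 0.215
  Sum = 44.955 mcg/mL·hr
Extrapolated tail: C_last / k_e = 0.39 / 0.348 = 1.121
AUC_0→∞ = 44.955 + 1.121 = 46.076 mcg/mL·hr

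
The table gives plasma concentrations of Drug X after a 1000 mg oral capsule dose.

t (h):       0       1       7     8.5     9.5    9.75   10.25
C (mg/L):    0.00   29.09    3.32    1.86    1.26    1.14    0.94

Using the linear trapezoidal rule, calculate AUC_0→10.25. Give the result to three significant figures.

AUC = 118 mg/L·h

Trapezoidal AUC_0→10.25:
  [0→1]: (0.00+29.09)/2 × 1 = 14.545
  [1→7]: (29.09+3.32)/2 × 6 = 97.23
  [7→8.5]: (3.32+1.86)/2 × 1.5 = 3.885
  [8.5→9.5]: (1.86+1.26)/2 × 1 = 1.56
  [9.5→9.75]: (1.26+1.14)/2 × 0.25 = 0.3
  [9.75→10.25]: (1.14+0.94)/2 × 0.5 = 0.52
  Sum = 118.04 mg/L·h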